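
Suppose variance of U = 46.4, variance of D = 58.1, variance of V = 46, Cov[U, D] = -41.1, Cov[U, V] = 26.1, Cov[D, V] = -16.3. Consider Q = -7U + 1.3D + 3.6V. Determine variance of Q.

variance of Q = a²·variance of U + b²·variance of D + c²·variance of V + 2ab·Cov[U, D] + 2ac·Cov[U, V] + 2bc·Cov[D, V], with a = -7, b = 1.3, c = 3.6.
= 2273.6 + 98.189 + 596.16 + 748.02 + (-1315.44) + (-152.568)
= 2247.961.

variance of Q = 2247.961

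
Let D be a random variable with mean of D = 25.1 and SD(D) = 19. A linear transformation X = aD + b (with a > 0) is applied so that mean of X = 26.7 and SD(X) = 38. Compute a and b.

a = 2, b = -23.5

SD(X) = a·SD(D) (a > 0), so a = 38/19 = 2.
mean of X = a·mean of D + b, so b = 26.7 − 2·25.1 = -23.5.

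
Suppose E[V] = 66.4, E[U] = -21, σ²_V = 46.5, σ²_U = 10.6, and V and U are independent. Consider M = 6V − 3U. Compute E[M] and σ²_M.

E[M] = 6·E[V] + (-3)·E[U] = 6·66.4 + (-3)·(-21) = 461.4.
σ²_M = a²·σ²_V + b²·σ²_U + 2ab·covariance of V and U with a = 6, b = -3.
Independence gives covariance of V and U = 0.
= 6²·46.5 + (-3)²·10.6 + 2·6·(-3)·0
= 1674 + 95.4 + 0 = 1769.4.

E[M] = 461.4, σ²_M = 1769.4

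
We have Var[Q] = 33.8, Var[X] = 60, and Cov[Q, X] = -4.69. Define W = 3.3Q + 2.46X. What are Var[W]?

Var[W] = a²·Var[Q] + b²·Var[X] + 2ab·Cov[Q, X] with a = 3.3, b = 2.46.
= 3.3²·33.8 + 2.46²·60 + 2·3.3·2.46·(-4.69)
= 368.082 + 363.096 + (-76.14684) = 655.03116.

Var[W] = 655.03116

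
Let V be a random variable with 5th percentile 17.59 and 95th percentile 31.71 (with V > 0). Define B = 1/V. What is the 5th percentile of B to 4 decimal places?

1/V is decreasing on V > 0, so percentile order reverses: P_{5}(B) uses P_{95}(V) = 31.71.
P_{5}(B) = 1/31.71 ≈ 0.0315.

5th percentile of B = 0.0315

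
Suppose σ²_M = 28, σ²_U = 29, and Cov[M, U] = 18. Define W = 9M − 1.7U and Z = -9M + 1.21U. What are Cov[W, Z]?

By bilinearity, Cov[W, Z] = ac·σ²_M + bd·σ²_U + (ad+bc)·Cov[M, U], with a=9, b=-1.7, c=-9, d=1.21.
ac·σ²_M = 9·(-9)·28 = -2268
bd·σ²_U = (-1.7)·1.21·29 = -59.653
(ad+bc)·Cov[M, U] = (26.19)·18 = 471.42
Cov[W, Z] = -2268 + (-59.653) + 471.42 = -1856.233.

Cov[W, Z] = -1856.233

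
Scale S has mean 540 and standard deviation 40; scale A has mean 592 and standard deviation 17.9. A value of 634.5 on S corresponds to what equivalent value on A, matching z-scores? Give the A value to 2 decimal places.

A = 634.29

z = (634.5 − 540)/40 = 2.3625.
A = 592 + z·17.9 = 592 + (634.5 − 540)·17.9/40 ≈ 634.29.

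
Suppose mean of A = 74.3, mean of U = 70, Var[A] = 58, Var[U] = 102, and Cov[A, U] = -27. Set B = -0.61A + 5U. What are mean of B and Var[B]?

mean of B = 304.677, Var[B] = 2736.2818

mean of B = (-0.61)·mean of A + 5·mean of U = (-0.61)·74.3 + 5·70 = 304.677.
Var[B] = a²·Var[A] + b²·Var[U] + 2ab·Cov[A, U] with a = -0.61, b = 5.
= (-0.61)²·58 + 5²·102 + 2·(-0.61)·5·(-27)
= 21.5818 + 2550 + 164.7 = 2736.2818.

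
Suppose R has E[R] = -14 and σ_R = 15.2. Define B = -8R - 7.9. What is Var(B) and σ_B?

Var(B) = 14786.56, σ_B = 121.6

B = -8R - 7.9 is linear with a = -8, b = -7.9.
Var(R) = 15.2² = 231.04.
Var(B) = a²·Var(R) = (-8)²·231.04 = 14786.56 (the additive constant -7.9 does not affect variance).
σ_B = |a|·σ_R = |-8|·15.2 = 121.6.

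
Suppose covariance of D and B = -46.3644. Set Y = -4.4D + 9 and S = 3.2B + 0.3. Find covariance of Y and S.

covariance of Y and S = a·c·covariance of D and B = (-4.4)·3.2·(-46.3644) = 652.810752. Additive constants drop out.

covariance of Y and S = 652.810752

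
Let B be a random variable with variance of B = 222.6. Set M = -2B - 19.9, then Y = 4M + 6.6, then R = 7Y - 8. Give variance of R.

variance of R = 698073.6

variance of M = (-2)²·222.6 = 890.4.
variance of Y = 4²·890.4 = 14246.4.
variance of R = 7²·14246.4 = 698073.6.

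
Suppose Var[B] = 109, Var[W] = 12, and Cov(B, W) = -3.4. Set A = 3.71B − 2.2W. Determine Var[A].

Var[A] = a²·Var[B] + b²·Var[W] + 2ab·Cov(B, W) with a = 3.71, b = -2.2.
= 3.71²·109 + (-2.2)²·12 + 2·3.71·(-2.2)·(-3.4)
= 1500.2869 + 58.08 + 55.5016 = 1613.8685.

Var[A] = 1613.8685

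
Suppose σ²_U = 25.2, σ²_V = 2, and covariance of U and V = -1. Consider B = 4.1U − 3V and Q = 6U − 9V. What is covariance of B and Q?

By bilinearity, covariance of B and Q = ac·σ²_U + bd·σ²_V + (ad+bc)·covariance of U and V, with a=4.1, b=-3, c=6, d=-9.
ac·σ²_U = 4.1·6·25.2 = 619.92
bd·σ²_V = (-3)·(-9)·2 = 54
(ad+bc)·covariance of U and V = (-54.9)·(-1) = 54.9
covariance of B and Q = 619.92 + 54 + 54.9 = 728.82.

covariance of B and Q = 728.82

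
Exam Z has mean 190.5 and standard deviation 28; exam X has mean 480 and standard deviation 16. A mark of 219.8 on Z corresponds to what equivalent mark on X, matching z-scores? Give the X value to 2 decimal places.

X = 496.74

z = (219.8 − 190.5)/28 ≈ 1.0464.
X = 480 + z·16 = 480 + (219.8 − 190.5)·16/28 ≈ 496.74.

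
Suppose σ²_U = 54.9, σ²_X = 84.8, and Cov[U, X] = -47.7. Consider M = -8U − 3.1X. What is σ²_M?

σ²_M = a²·σ²_U + b²·σ²_X + 2ab·Cov[U, X] with a = -8, b = -3.1.
= (-8)²·54.9 + (-3.1)²·84.8 + 2·(-8)·(-3.1)·(-47.7)
= 3513.6 + 814.928 + (-2365.92) = 1962.608.

σ²_M = 1962.608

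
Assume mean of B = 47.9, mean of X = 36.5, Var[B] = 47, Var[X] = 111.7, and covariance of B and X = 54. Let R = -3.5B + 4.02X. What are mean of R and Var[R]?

mean of R = -20.92, Var[R] = 861.30668

mean of R = (-3.5)·mean of B + 4.02·mean of X = (-3.5)·47.9 + 4.02·36.5 = -20.92.
Var[R] = a²·Var[B] + b²·Var[X] + 2ab·covariance of B and X with a = -3.5, b = 4.02.
= (-3.5)²·47 + 4.02²·111.7 + 2·(-3.5)·4.02·54
= 575.75 + 1805.11668 + (-1519.56) = 861.30668.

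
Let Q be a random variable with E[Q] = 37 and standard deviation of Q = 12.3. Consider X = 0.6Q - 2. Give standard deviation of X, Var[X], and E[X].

X = 0.6Q - 2 is linear with a = 0.6, b = -2.
standard deviation of X = |a|·standard deviation of Q = |0.6|·12.3 = 7.38.
Var[Q] = 12.3² = 151.29.
Var[X] = a²·Var[Q] = 0.6²·151.29 = 54.4644 (the additive constant -2 does not affect variance).
E[X] = a·E[Q] + b = 0.6·37 + (-2) = 20.2.

standard deviation of X = 7.38, Var[X] = 54.4644, E[X] = 20.2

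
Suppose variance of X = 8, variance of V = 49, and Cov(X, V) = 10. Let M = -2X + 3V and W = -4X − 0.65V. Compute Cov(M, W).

Cov(M, W) = -138.55

By bilinearity, Cov(M, W) = ac·variance of X + bd·variance of V + (ad+bc)·Cov(X, V), with a=-2, b=3, c=-4, d=-0.65.
ac·variance of X = (-2)·(-4)·8 = 64
bd·variance of V = 3·(-0.65)·49 = -95.55
(ad+bc)·Cov(X, V) = (-10.7)·10 = -107
Cov(M, W) = 64 + (-95.55) + (-107) = -138.55.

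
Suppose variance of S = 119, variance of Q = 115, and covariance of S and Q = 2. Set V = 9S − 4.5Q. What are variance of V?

variance of V = a²·variance of S + b²·variance of Q + 2ab·covariance of S and Q with a = 9, b = -4.5.
= 9²·119 + (-4.5)²·115 + 2·9·(-4.5)·2
= 9639 + 2328.75 + (-162) = 11805.75.

variance of V = 11805.75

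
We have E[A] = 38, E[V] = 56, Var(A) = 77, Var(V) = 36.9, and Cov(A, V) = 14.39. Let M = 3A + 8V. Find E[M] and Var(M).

E[M] = 3·E[A] + 8·E[V] = 3·38 + 8·56 = 562.
Var(M) = a²·Var(A) + b²·Var(V) + 2ab·Cov(A, V) with a = 3, b = 8.
= 3²·77 + 8²·36.9 + 2·3·8·14.39
= 693 + 2361.6 + 690.72 = 3745.32.

E[M] = 562, Var(M) = 3745.32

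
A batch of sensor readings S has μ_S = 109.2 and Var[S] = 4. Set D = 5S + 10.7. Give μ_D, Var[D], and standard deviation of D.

D = 5S + 10.7 is linear with a = 5, b = 10.7.
μ_D = a·μ_S + b = 5·109.2 + 10.7 = 556.7.
Var[D] = a²·Var[S] = 5²·4 = 100 (the additive constant 10.7 does not affect variance).
standard deviation of S = √4 = 2.
standard deviation of D = |a|·standard deviation of S = |5|·2 = 10.

μ_D = 556.7, Var[D] = 100, standard deviation of D = 10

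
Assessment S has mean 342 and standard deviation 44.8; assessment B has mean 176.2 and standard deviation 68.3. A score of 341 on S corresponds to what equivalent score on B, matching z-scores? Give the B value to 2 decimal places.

z = (341 − 342)/44.8 ≈ -0.0223.
B = 176.2 + z·68.3 = 176.2 + (341 − 342)·68.3/44.8 ≈ 174.68.

B = 174.68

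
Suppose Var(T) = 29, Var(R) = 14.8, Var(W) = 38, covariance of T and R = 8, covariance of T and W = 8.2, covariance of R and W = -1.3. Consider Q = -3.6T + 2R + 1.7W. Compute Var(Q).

Var(Q) = a²·Var(T) + b²·Var(R) + c²·Var(W) + 2ab·covariance of T and R + 2ac·covariance of T and W + 2bc·covariance of R and W, with a = -3.6, b = 2, c = 1.7.
= 375.84 + 59.2 + 109.82 + (-115.2) + (-100.368) + (-8.84)
= 320.452.

Var(Q) = 320.452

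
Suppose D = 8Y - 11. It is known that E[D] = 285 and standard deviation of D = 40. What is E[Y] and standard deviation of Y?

From D = 8Y - 11: E[D] = a·E[Y] + b, so E[Y] = (E[D] − b)/a = (285 − (-11))/8 = 37.
standard deviation of D = |a|·standard deviation of Y, so standard deviation of Y = 40/|8| = 5.

E[Y] = 37, standard deviation of Y = 5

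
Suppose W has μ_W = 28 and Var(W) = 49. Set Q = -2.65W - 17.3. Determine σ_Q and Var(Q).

Q = -2.65W - 17.3 is linear with a = -2.65, b = -17.3.
σ_W = √49 = 7.
σ_Q = |a|·σ_W = |-2.65|·7 = 18.55.
Var(Q) = a²·Var(W) = (-2.65)²·49 = 344.1025 (the additive constant -17.3 does not affect variance).

σ_Q = 18.55, Var(Q) = 344.1025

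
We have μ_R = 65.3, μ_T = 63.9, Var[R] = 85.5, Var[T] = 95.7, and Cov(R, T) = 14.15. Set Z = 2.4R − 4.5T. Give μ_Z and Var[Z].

μ_Z = -130.83, Var[Z] = 2124.765

μ_Z = 2.4·μ_R + (-4.5)·μ_T = 2.4·65.3 + (-4.5)·63.9 = -130.83.
Var[Z] = a²·Var[R] + b²·Var[T] + 2ab·Cov(R, T) with a = 2.4, b = -4.5.
= 2.4²·85.5 + (-4.5)²·95.7 + 2·2.4·(-4.5)·14.15
= 492.48 + 1937.925 + (-305.64) = 2124.765.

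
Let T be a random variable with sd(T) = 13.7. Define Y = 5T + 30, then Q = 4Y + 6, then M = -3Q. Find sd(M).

sd(Y) = |5|·13.7 = 68.5.
sd(Q) = |4|·68.5 = 274.
sd(M) = |-3|·274 = 822.

sd(M) = 822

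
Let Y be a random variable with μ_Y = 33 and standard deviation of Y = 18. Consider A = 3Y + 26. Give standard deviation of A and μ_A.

A = 3Y + 26 is linear with a = 3, b = 26.
standard deviation of A = |a|·standard deviation of Y = |3|·18 = 54.
μ_A = a·μ_Y + b = 3·33 + 26 = 125.

standard deviation of A = 54, μ_A = 125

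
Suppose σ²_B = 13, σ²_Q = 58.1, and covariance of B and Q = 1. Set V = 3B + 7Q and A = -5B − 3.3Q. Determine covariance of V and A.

By bilinearity, covariance of V and A = ac·σ²_B + bd·σ²_Q + (ad+bc)·covariance of B and Q, with a=3, b=7, c=-5, d=-3.3.
ac·σ²_B = 3·(-5)·13 = -195
bd·σ²_Q = 7·(-3.3)·58.1 = -1342.11
(ad+bc)·covariance of B and Q = (-44.9)·1 = -44.9
covariance of V and A = -195 + (-1342.11) + (-44.9) = -1582.01.

covariance of V and A = -1582.01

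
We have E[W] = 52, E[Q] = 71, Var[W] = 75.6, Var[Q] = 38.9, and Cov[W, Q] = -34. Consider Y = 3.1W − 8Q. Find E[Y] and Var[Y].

E[Y] = 3.1·E[W] + (-8)·E[Q] = 3.1·52 + (-8)·71 = -406.8.
Var[Y] = a²·Var[W] + b²·Var[Q] + 2ab·Cov[W, Q] with a = 3.1, b = -8.
= 3.1²·75.6 + (-8)²·38.9 + 2·3.1·(-8)·(-34)
= 726.516 + 2489.6 + 1686.4 = 4902.516.

E[Y] = -406.8, Var[Y] = 4902.516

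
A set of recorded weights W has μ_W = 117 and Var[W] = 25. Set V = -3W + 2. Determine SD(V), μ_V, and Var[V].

SD(V) = 15, μ_V = -349, Var[V] = 225

V = -3W + 2 is linear with a = -3, b = 2.
SD(W) = √25 = 5.
SD(V) = |a|·SD(W) = |-3|·5 = 15.
μ_V = a·μ_W + b = (-3)·117 + 2 = -349.
Var[V] = a²·Var[W] = (-3)²·25 = 225 (the additive constant 2 does not affect variance).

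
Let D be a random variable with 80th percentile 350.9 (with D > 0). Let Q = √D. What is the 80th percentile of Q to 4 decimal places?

80th percentile of Q = 18.7323

√D is increasing, so P_{80}(Q) = g(P_{80}(D)) ≈ 18.7323.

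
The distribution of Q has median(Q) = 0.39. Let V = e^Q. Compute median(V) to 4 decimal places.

median(V) = 1.477

e^Q is monotone on this domain, so median(V) = exp(0.39) ≈ 1.477.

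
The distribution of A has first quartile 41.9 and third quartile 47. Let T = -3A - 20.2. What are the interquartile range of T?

IQR of A = Q3 − Q1 = 47 − 41.9 = 5.1.
Under T = aA + b, IQR(T) = |a|·IQR(A) = |-3|·5.1 = 15.3 (shifts cancel; spread scales by |a|).

IQR(T) = 15.3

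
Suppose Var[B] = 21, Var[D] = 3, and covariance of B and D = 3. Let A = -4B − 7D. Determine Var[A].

Var[A] = 651

Var[A] = a²·Var[B] + b²·Var[D] + 2ab·covariance of B and D with a = -4, b = -7.
= (-4)²·21 + (-7)²·3 + 2·(-4)·(-7)·3
= 336 + 147 + 168 = 651.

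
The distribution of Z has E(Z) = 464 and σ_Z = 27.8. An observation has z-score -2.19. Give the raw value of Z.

Z = 403.118

Z = E(Z) + z·σ_Z = 464 + (-2.19)·27.8 = 403.118.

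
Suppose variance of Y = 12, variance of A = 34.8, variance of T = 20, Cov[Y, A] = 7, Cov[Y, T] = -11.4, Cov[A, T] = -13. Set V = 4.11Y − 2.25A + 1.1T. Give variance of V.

variance of V = 234.8864

variance of V = a²·variance of Y + b²·variance of A + c²·variance of T + 2ab·Cov[Y, A] + 2ac·Cov[Y, T] + 2bc·Cov[A, T], with a = 4.11, b = -2.25, c = 1.1.
= 202.7052 + 176.175 + 24.2 + (-129.465) + (-103.0788) + 64.35
= 234.8864.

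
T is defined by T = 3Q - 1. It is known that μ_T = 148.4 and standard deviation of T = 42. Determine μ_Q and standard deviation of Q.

μ_Q = 49.8, standard deviation of Q = 14

From T = 3Q - 1: μ_T = a·μ_Q + b, so μ_Q = (μ_T − b)/a = (148.4 − (-1))/3 = 49.8.
standard deviation of T = |a|·standard deviation of Q, so standard deviation of Q = 42/|3| = 14.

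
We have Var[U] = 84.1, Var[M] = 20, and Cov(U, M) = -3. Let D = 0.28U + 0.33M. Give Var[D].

Var[D] = 8.21704

Var[D] = a²·Var[U] + b²·Var[M] + 2ab·Cov(U, M) with a = 0.28, b = 0.33.
= 0.28²·84.1 + 0.33²·20 + 2·0.28·0.33·(-3)
= 6.59344 + 2.178 + (-0.5544) = 8.21704.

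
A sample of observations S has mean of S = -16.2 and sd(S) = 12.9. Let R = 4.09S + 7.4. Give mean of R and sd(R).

mean of R = -58.858, sd(R) = 52.761

R = 4.09S + 7.4 is linear with a = 4.09, b = 7.4.
mean of R = a·mean of S + b = 4.09·(-16.2) + 7.4 = -58.858.
sd(R) = |a|·sd(S) = |4.09|·12.9 = 52.761.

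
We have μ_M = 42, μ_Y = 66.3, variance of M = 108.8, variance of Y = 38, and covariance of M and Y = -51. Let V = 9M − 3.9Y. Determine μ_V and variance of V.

μ_V = 119.43, variance of V = 12970.98

μ_V = 9·μ_M + (-3.9)·μ_Y = 9·42 + (-3.9)·66.3 = 119.43.
variance of V = a²·variance of M + b²·variance of Y + 2ab·covariance of M and Y with a = 9, b = -3.9.
= 9²·108.8 + (-3.9)²·38 + 2·9·(-3.9)·(-51)
= 8812.8 + 577.98 + 3580.2 = 12970.98.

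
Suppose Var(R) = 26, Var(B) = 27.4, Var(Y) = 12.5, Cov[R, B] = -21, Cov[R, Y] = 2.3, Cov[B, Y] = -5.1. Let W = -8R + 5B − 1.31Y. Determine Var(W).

Var(W) = 4165.46925

Var(W) = a²·Var(R) + b²·Var(B) + c²·Var(Y) + 2ab·Cov[R, B] + 2ac·Cov[R, Y] + 2bc·Cov[B, Y], with a = -8, b = 5, c = -1.31.
= 1664 + 685 + 21.45125 + 1680 + 48.208 + 66.81
= 4165.46925.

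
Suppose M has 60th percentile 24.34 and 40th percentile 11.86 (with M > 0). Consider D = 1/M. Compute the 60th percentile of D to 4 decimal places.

1/M is decreasing on M > 0, so percentile order reverses: P_{60}(D) uses P_{40}(M) = 11.86.
P_{60}(D) = 1/11.86 ≈ 0.0843.

60th percentile of D = 0.0843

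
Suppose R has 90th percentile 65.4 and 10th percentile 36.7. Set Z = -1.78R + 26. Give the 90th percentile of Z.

90th percentile of Z = -39.326

Since a = -1.78 < 0 the transformation is decreasing, reversing order: the 90th percentile of Z corresponds to the 10th percentile of R.
So P_{90}(Z) = a·P_{10}(R) + b = (-1.78)·36.7 + 26 = -39.326.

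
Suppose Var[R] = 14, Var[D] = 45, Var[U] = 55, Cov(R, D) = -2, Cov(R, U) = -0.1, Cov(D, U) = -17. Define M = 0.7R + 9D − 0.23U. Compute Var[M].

Var[M] = a²·Var[R] + b²·Var[D] + c²·Var[U] + 2ab·Cov(R, D) + 2ac·Cov(R, U) + 2bc·Cov(D, U), with a = 0.7, b = 9, c = -0.23.
= 6.86 + 3645 + 2.9095 + (-25.2) + 0.0322 + 70.38
= 3699.9817.

Var[M] = 3699.9817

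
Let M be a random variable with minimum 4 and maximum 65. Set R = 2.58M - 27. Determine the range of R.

Range of M = 65 − 4 = 61.
Range(R) = |a|·Range(M) = |2.58|·61 = 157.38.

Range(R) = 157.38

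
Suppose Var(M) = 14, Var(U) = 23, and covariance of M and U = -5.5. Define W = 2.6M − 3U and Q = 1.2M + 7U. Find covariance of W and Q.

covariance of W and Q = -519.62

By bilinearity, covariance of W and Q = ac·Var(M) + bd·Var(U) + (ad+bc)·covariance of M and U, with a=2.6, b=-3, c=1.2, d=7.
ac·Var(M) = 2.6·1.2·14 = 43.68
bd·Var(U) = (-3)·7·23 = -483
(ad+bc)·covariance of M and U = (14.6)·(-5.5) = -80.3
covariance of W and Q = 43.68 + (-483) + (-80.3) = -519.62.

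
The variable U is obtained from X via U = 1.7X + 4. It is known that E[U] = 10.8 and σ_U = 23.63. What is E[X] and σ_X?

E[X] = 4, σ_X = 13.9

From U = 1.7X + 4: E[U] = a·E[X] + b, so E[X] = (E[U] − b)/a = (10.8 − 4)/1.7 = 4.
σ_U = |a|·σ_X, so σ_X = 23.63/|1.7| = 13.9.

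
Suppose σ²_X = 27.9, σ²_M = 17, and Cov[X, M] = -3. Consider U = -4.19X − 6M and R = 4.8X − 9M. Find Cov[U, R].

Cov[U, R] = 330.1452

By bilinearity, Cov[U, R] = ac·σ²_X + bd·σ²_M + (ad+bc)·Cov[X, M], with a=-4.19, b=-6, c=4.8, d=-9.
ac·σ²_X = (-4.19)·4.8·27.9 = -561.1248
bd·σ²_M = (-6)·(-9)·17 = 918
(ad+bc)·Cov[X, M] = (8.91)·(-3) = -26.73
Cov[U, R] = -561.1248 + 918 + (-26.73) = 330.1452.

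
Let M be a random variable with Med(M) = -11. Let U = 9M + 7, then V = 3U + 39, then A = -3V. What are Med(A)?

Med(U) = 9·(-11) + 7 = -92.
Med(V) = 3·(-92) + 39 = -237.
Med(A) = (-3)·(-237) = 711.

Med(A) = 711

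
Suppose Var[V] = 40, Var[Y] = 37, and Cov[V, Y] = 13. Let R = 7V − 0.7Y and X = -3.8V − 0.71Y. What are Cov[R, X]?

By bilinearity, Cov[R, X] = ac·Var[V] + bd·Var[Y] + (ad+bc)·Cov[V, Y], with a=7, b=-0.7, c=-3.8, d=-0.71.
ac·Var[V] = 7·(-3.8)·40 = -1064
bd·Var[Y] = (-0.7)·(-0.71)·37 = 18.389
(ad+bc)·Cov[V, Y] = (-2.31)·13 = -30.03
Cov[R, X] = -1064 + 18.389 + (-30.03) = -1075.641.

Cov[R, X] = -1075.641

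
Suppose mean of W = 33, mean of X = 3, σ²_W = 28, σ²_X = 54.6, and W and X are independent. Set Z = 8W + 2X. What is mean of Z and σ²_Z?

mean of Z = 8·mean of W + 2·mean of X = 8·33 + 2·3 = 270.
σ²_Z = a²·σ²_W + b²·σ²_X + 2ab·Cov[W, X] with a = 8, b = 2.
Independence gives Cov[W, X] = 0.
= 8²·28 + 2²·54.6 + 2·8·2·0
= 1792 + 218.4 + 0 = 2010.4.

mean of Z = 270, σ²_Z = 2010.4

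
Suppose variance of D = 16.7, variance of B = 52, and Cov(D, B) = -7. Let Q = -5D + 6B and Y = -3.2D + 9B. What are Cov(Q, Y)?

Cov(Q, Y) = 3524.6

By bilinearity, Cov(Q, Y) = ac·variance of D + bd·variance of B + (ad+bc)·Cov(D, B), with a=-5, b=6, c=-3.2, d=9.
ac·variance of D = (-5)·(-3.2)·16.7 = 267.2
bd·variance of B = 6·9·52 = 2808
(ad+bc)·Cov(D, B) = (-64.2)·(-7) = 449.4
Cov(Q, Y) = 267.2 + 2808 + 449.4 = 3524.6.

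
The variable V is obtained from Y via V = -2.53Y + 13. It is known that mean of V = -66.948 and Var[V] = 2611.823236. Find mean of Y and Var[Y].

From V = -2.53Y + 13: mean of V = a·mean of Y + b, so mean of Y = (mean of V − b)/a = (-66.948 − 13)/(-2.53) = 31.6.
Var[V] = a²·Var[Y], so Var[Y] = 2611.823236/(-2.53)² = 408.04.

mean of Y = 31.6, Var[Y] = 408.04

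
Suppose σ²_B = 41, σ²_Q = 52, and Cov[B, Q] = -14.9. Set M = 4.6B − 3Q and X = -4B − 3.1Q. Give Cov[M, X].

Cov[M, X] = -237.126

By bilinearity, Cov[M, X] = ac·σ²_B + bd·σ²_Q + (ad+bc)·Cov[B, Q], with a=4.6, b=-3, c=-4, d=-3.1.
ac·σ²_B = 4.6·(-4)·41 = -754.4
bd·σ²_Q = (-3)·(-3.1)·52 = 483.6
(ad+bc)·Cov[B, Q] = (-2.26)·(-14.9) = 33.674
Cov[M, X] = -754.4 + 483.6 + 33.674 = -237.126.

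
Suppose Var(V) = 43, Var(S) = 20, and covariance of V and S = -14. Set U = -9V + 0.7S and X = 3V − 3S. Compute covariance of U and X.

By bilinearity, covariance of U and X = ac·Var(V) + bd·Var(S) + (ad+bc)·covariance of V and S, with a=-9, b=0.7, c=3, d=-3.
ac·Var(V) = (-9)·3·43 = -1161
bd·Var(S) = 0.7·(-3)·20 = -42
(ad+bc)·covariance of V and S = (29.1)·(-14) = -407.4
covariance of U and X = -1161 + (-42) + (-407.4) = -1610.4.

covariance of U and X = -1610.4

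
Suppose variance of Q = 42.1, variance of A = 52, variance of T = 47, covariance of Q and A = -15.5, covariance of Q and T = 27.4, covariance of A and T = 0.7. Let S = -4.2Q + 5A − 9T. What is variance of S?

variance of S = 8509.084

variance of S = a²·variance of Q + b²·variance of A + c²·variance of T + 2ab·covariance of Q and A + 2ac·covariance of Q and T + 2bc·covariance of A and T, with a = -4.2, b = 5, c = -9.
= 742.644 + 1300 + 3807 + 651 + 2071.44 + (-63)
= 8509.084.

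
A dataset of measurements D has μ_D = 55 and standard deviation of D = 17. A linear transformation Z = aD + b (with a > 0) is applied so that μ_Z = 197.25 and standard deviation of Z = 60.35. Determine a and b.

a = 3.55, b = 2

standard deviation of Z = a·standard deviation of D (a > 0), so a = 60.35/17 = 3.55.
μ_Z = a·μ_D + b, so b = 197.25 − 3.55·55 = 2.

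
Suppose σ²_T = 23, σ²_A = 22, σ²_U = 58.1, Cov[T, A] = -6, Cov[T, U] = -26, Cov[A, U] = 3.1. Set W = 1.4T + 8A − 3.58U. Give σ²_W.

σ²_W = 2146.36884

σ²_W = a²·σ²_T + b²·σ²_A + c²·σ²_U + 2ab·Cov[T, A] + 2ac·Cov[T, U] + 2bc·Cov[A, U], with a = 1.4, b = 8, c = -3.58.
= 45.08 + 1408 + 744.63284 + (-134.4) + 260.624 + (-177.568)
= 2146.36884.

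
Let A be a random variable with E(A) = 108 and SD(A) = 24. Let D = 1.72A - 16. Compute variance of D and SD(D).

D = 1.72A - 16 is linear with a = 1.72, b = -16.
variance of A = 24² = 576.
variance of D = a²·variance of A = 1.72²·576 = 1704.0384 (the additive constant -16 does not affect variance).
SD(D) = |a|·SD(A) = |1.72|·24 = 41.28.

variance of D = 1704.0384, SD(D) = 41.28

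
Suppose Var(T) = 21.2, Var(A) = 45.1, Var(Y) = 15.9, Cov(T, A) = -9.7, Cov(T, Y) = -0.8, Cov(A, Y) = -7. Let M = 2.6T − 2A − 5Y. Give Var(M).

Var(M) = a²·Var(T) + b²·Var(A) + c²·Var(Y) + 2ab·Cov(T, A) + 2ac·Cov(T, Y) + 2bc·Cov(A, Y), with a = 2.6, b = -2, c = -5.
= 143.312 + 180.4 + 397.5 + 100.88 + 20.8 + (-140)
= 702.892.

Var(M) = 702.892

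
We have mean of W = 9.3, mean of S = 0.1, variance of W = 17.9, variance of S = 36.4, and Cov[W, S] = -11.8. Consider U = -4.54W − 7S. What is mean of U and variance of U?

mean of U = -42.922, variance of U = 1402.53964

mean of U = (-4.54)·mean of W + (-7)·mean of S = (-4.54)·9.3 + (-7)·0.1 = -42.922.
variance of U = a²·variance of W + b²·variance of S + 2ab·Cov[W, S] with a = -4.54, b = -7.
= (-4.54)²·17.9 + (-7)²·36.4 + 2·(-4.54)·(-7)·(-11.8)
= 368.94764 + 1783.6 + (-750.008) = 1402.53964.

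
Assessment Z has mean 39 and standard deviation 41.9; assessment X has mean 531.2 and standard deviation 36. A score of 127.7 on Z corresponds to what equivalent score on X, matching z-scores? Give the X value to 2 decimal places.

z = (127.7 − 39)/41.9 ≈ 2.1169.
X = 531.2 + z·36 = 531.2 + (127.7 − 39)·36/41.9 ≈ 607.41.

X = 607.41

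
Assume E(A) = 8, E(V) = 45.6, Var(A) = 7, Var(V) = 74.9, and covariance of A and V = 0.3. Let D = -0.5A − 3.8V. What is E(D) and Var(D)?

E(D) = -177.28, Var(D) = 1084.446

E(D) = (-0.5)·E(A) + (-3.8)·E(V) = (-0.5)·8 + (-3.8)·45.6 = -177.28.
Var(D) = a²·Var(A) + b²·Var(V) + 2ab·covariance of A and V with a = -0.5, b = -3.8.
= (-0.5)²·7 + (-3.8)²·74.9 + 2·(-0.5)·(-3.8)·0.3
= 1.75 + 1081.556 + 1.14 = 1084.446.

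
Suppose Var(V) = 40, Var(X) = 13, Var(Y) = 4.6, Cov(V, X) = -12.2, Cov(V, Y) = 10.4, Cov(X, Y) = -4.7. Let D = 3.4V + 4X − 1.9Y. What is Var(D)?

Var(D) = a²·Var(V) + b²·Var(X) + c²·Var(Y) + 2ab·Cov(V, X) + 2ac·Cov(V, Y) + 2bc·Cov(X, Y), with a = 3.4, b = 4, c = -1.9.
= 462.4 + 208 + 16.606 + (-331.84) + (-134.368) + 71.44
= 292.238.

Var(D) = 292.238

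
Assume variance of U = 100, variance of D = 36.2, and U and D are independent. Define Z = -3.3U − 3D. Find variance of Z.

variance of Z = a²·variance of U + b²·variance of D + 2ab·Cov[U, D] with a = -3.3, b = -3.
Independence gives Cov[U, D] = 0.
= (-3.3)²·100 + (-3)²·36.2 + 2·(-3.3)·(-3)·0
= 1089 + 325.8 + 0 = 1414.8.

variance of Z = 1414.8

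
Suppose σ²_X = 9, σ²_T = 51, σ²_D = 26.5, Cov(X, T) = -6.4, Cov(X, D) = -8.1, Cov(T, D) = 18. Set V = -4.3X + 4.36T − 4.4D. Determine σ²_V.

σ²_V = 891.786

σ²_V = a²·σ²_X + b²·σ²_T + c²·σ²_D + 2ab·Cov(X, T) + 2ac·Cov(X, D) + 2bc·Cov(T, D), with a = -4.3, b = 4.36, c = -4.4.
= 166.41 + 969.4896 + 513.04 + 239.9744 + (-306.504) + (-690.624)
= 891.786.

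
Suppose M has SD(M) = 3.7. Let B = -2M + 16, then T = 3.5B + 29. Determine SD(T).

SD(T) = 25.9

SD(B) = |-2|·3.7 = 7.4.
SD(T) = |3.5|·7.4 = 25.9.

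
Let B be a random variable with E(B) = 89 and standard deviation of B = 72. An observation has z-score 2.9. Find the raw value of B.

B = 297.8

B = E(B) + z·standard deviation of B = 89 + 2.9·72 = 297.8.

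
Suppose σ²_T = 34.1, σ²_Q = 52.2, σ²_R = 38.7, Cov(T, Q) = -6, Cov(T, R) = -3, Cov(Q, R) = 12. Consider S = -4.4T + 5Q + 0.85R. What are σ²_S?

σ²_S = a²·σ²_T + b²·σ²_Q + c²·σ²_R + 2ab·Cov(T, Q) + 2ac·Cov(T, R) + 2bc·Cov(Q, R), with a = -4.4, b = 5, c = 0.85.
= 660.176 + 1305 + 27.96075 + 264 + 22.44 + 102
= 2381.57675.

σ²_S = 2381.57675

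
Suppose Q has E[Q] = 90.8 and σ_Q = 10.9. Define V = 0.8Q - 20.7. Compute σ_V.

σ_V = 8.72

V = 0.8Q - 20.7 is linear with a = 0.8, b = -20.7.
σ_V = |a|·σ_Q = |0.8|·10.9 = 8.72.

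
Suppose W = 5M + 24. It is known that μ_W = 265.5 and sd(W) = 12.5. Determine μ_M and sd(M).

From W = 5M + 24: μ_W = a·μ_M + b, so μ_M = (μ_W − b)/a = (265.5 − 24)/5 = 48.3.
sd(W) = |a|·sd(M), so sd(M) = 12.5/|5| = 2.5.

μ_M = 48.3, sd(M) = 2.5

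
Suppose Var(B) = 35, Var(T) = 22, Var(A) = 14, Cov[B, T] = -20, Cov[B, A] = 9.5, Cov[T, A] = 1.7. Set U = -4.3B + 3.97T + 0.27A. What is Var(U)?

Var(U) = 1659.33586

Var(U) = a²·Var(B) + b²·Var(T) + c²·Var(A) + 2ab·Cov[B, T] + 2ac·Cov[B, A] + 2bc·Cov[T, A], with a = -4.3, b = 3.97, c = 0.27.
= 647.15 + 346.7398 + 1.0206 + 682.84 + (-22.059) + 3.64446
= 1659.33586.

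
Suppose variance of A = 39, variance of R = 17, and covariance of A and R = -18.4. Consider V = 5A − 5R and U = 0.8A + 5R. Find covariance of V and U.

By bilinearity, covariance of V and U = ac·variance of A + bd·variance of R + (ad+bc)·covariance of A and R, with a=5, b=-5, c=0.8, d=5.
ac·variance of A = 5·0.8·39 = 156
bd·variance of R = (-5)·5·17 = -425
(ad+bc)·covariance of A and R = (21)·(-18.4) = -386.4
covariance of V and U = 156 + (-425) + (-386.4) = -655.4.

covariance of V and U = -655.4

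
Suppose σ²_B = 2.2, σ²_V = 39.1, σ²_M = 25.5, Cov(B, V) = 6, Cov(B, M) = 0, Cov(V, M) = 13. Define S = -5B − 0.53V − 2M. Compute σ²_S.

σ²_S = a²·σ²_B + b²·σ²_V + c²·σ²_M + 2ab·Cov(B, V) + 2ac·Cov(B, M) + 2bc·Cov(V, M), with a = -5, b = -0.53, c = -2.
= 55 + 10.98319 + 102 + 31.8 + 0 + 27.56
= 227.34319.

σ²_S = 227.34319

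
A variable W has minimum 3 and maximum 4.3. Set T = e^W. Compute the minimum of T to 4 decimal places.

min(T) = 20.0855

e^W is increasing on this domain, so min(T) comes from min(W) = 3: min(T) = exp(3) ≈ 20.0855.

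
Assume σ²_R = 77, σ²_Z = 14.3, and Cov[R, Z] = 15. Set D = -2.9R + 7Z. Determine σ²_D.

σ²_D = 739.27

σ²_D = a²·σ²_R + b²·σ²_Z + 2ab·Cov[R, Z] with a = -2.9, b = 7.
= (-2.9)²·77 + 7²·14.3 + 2·(-2.9)·7·15
= 647.57 + 700.7 + (-609) = 739.27.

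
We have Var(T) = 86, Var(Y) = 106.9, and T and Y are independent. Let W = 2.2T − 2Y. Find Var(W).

Var(W) = 843.84

Var(W) = a²·Var(T) + b²·Var(Y) + 2ab·Cov[T, Y] with a = 2.2, b = -2.
Independence gives Cov[T, Y] = 0.
= 2.2²·86 + (-2)²·106.9 + 2·2.2·(-2)·0
= 416.24 + 427.6 + 0 = 843.84.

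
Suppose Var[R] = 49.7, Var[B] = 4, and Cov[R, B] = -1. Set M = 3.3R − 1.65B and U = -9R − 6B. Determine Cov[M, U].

By bilinearity, Cov[M, U] = ac·Var[R] + bd·Var[B] + (ad+bc)·Cov[R, B], with a=3.3, b=-1.65, c=-9, d=-6.
ac·Var[R] = 3.3·(-9)·49.7 = -1476.09
bd·Var[B] = (-1.65)·(-6)·4 = 39.6
(ad+bc)·Cov[R, B] = (-4.95)·(-1) = 4.95
Cov[M, U] = -1476.09 + 39.6 + 4.95 = -1431.54.

Cov[M, U] = -1431.54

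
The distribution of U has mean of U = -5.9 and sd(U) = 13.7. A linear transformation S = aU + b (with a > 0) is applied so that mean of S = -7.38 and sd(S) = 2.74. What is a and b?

sd(S) = a·sd(U) (a > 0), so a = 2.74/13.7 = 0.2.
mean of S = a·mean of U + b, so b = -7.38 − 0.2·(-5.9) = -6.2.

a = 0.2, b = -6.2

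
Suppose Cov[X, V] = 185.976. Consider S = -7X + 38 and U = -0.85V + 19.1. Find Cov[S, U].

Cov[S, U] = a·c·Cov[X, V] = (-7)·(-0.85)·185.976 = 1106.5572. Additive constants drop out.

Cov[S, U] = 1106.5572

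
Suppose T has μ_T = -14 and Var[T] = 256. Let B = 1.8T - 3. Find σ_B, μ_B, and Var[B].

σ_B = 28.8, μ_B = -28.2, Var[B] = 829.44

B = 1.8T - 3 is linear with a = 1.8, b = -3.
σ_T = √256 = 16.
σ_B = |a|·σ_T = |1.8|·16 = 28.8.
μ_B = a·μ_T + b = 1.8·(-14) + (-3) = -28.2.
Var[B] = a²·Var[T] = 1.8²·256 = 829.44 (the additive constant -3 does not affect variance).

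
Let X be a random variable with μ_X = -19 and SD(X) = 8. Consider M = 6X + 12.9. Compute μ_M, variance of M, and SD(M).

μ_M = -101.1, variance of M = 2304, SD(M) = 48

M = 6X + 12.9 is linear with a = 6, b = 12.9.
μ_M = a·μ_X + b = 6·(-19) + 12.9 = -101.1.
variance of X = 8² = 64.
variance of M = a²·variance of X = 6²·64 = 2304 (the additive constant 12.9 does not affect variance).
SD(M) = |a|·SD(X) = |6|·8 = 48.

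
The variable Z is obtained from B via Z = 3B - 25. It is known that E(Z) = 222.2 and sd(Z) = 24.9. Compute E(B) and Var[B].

E(B) = 82.4, Var[B] = 68.89

From Z = 3B - 25: E(Z) = a·E(B) + b, so E(B) = (E(Z) − b)/a = (222.2 − (-25))/3 = 82.4.
Var[Z] = 24.9² = 620.01.
Var[Z] = a²·Var[B], so Var[B] = 620.01/3² = 68.89.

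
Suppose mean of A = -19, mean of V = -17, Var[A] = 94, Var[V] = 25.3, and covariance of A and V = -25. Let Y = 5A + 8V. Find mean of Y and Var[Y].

mean of Y = 5·mean of A + 8·mean of V = 5·(-19) + 8·(-17) = -231.
Var[Y] = a²·Var[A] + b²·Var[V] + 2ab·covariance of A and V with a = 5, b = 8.
= 5²·94 + 8²·25.3 + 2·5·8·(-25)
= 2350 + 1619.2 + (-2000) = 1969.2.

mean of Y = -231, Var[Y] = 1969.2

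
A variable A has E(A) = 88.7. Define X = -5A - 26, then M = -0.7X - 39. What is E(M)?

E(X) = (-5)·88.7 + (-26) = -469.5.
E(M) = (-0.7)·(-469.5) + (-39) = 289.65.

E(M) = 289.65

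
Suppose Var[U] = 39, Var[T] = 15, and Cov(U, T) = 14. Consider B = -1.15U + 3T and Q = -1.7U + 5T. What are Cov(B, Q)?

By bilinearity, Cov(B, Q) = ac·Var[U] + bd·Var[T] + (ad+bc)·Cov(U, T), with a=-1.15, b=3, c=-1.7, d=5.
ac·Var[U] = (-1.15)·(-1.7)·39 = 76.245
bd·Var[T] = 3·5·15 = 225
(ad+bc)·Cov(U, T) = (-10.85)·14 = -151.9
Cov(B, Q) = 76.245 + 225 + (-151.9) = 149.345.

Cov(B, Q) = 149.345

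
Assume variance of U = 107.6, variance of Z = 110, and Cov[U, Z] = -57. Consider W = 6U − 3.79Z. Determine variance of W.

variance of W = a²·variance of U + b²·variance of Z + 2ab·Cov[U, Z] with a = 6, b = -3.79.
= 6²·107.6 + (-3.79)²·110 + 2·6·(-3.79)·(-57)
= 3873.6 + 1580.051 + 2592.36 = 8046.011.

variance of W = 8046.011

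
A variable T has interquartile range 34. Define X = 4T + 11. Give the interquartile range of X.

Under X = aT + b, IQR(X) = |a|·IQR(T) = |4|·34 = 136 (shifts cancel; spread scales by |a|).

IQR(X) = 136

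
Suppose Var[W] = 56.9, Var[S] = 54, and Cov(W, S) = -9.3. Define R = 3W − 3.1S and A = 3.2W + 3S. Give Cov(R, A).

Cov(R, A) = 52.596

By bilinearity, Cov(R, A) = ac·Var[W] + bd·Var[S] + (ad+bc)·Cov(W, S), with a=3, b=-3.1, c=3.2, d=3.
ac·Var[W] = 3·3.2·56.9 = 546.24
bd·Var[S] = (-3.1)·3·54 = -502.2
(ad+bc)·Cov(W, S) = (-0.92)·(-9.3) = 8.556
Cov(R, A) = 546.24 + (-502.2) + 8.556 = 52.596.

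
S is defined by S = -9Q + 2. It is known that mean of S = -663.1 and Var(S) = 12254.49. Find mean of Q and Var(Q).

From S = -9Q + 2: mean of S = a·mean of Q + b, so mean of Q = (mean of S − b)/a = (-663.1 − 2)/(-9) = 73.9.
Var(S) = a²·Var(Q), so Var(Q) = 12254.49/(-9)² = 151.29.

mean of Q = 73.9, Var(Q) = 151.29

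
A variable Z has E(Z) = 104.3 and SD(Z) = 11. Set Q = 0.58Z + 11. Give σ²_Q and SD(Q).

Q = 0.58Z + 11 is linear with a = 0.58, b = 11.
σ²_Z = 11² = 121.
σ²_Q = a²·σ²_Z = 0.58²·121 = 40.7044 (the additive constant 11 does not affect variance).
SD(Q) = |a|·SD(Z) = |0.58|·11 = 6.38.

σ²_Q = 40.7044, SD(Q) = 6.38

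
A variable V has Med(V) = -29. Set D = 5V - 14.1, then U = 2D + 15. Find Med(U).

Med(D) = 5·(-29) + (-14.1) = -159.1.
Med(U) = 2·(-159.1) + 15 = -303.2.

Med(U) = -303.2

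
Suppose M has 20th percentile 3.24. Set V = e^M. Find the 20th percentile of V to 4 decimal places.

e^M is increasing, so P_{20}(V) = g(P_{20}(M)) ≈ 25.5337.

20th percentile of V = 25.5337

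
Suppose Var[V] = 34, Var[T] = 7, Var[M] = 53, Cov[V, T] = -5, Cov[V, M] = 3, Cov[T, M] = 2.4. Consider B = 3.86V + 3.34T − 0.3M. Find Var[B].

Var[B] = 448.764

Var[B] = a²·Var[V] + b²·Var[T] + c²·Var[M] + 2ab·Cov[V, T] + 2ac·Cov[V, M] + 2bc·Cov[T, M], with a = 3.86, b = 3.34, c = -0.3.
= 506.5864 + 78.0892 + 4.77 + (-128.924) + (-6.948) + (-4.8096)
= 448.764.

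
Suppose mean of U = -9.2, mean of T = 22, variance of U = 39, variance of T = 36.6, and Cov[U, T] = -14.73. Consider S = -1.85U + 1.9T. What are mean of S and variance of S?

mean of S = (-1.85)·mean of U + 1.9·mean of T = (-1.85)·(-9.2) + 1.9·22 = 58.82.
variance of S = a²·variance of U + b²·variance of T + 2ab·Cov[U, T] with a = -1.85, b = 1.9.
= (-1.85)²·39 + 1.9²·36.6 + 2·(-1.85)·1.9·(-14.73)
= 133.4775 + 132.126 + 103.5519 = 369.1554.

mean of S = 58.82, variance of S = 369.1554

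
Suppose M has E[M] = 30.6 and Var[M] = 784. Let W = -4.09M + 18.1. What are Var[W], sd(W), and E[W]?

W = -4.09M + 18.1 is linear with a = -4.09, b = 18.1.
Var[W] = a²·Var[M] = (-4.09)²·784 = 13114.8304 (the additive constant 18.1 does not affect variance).
sd(M) = √784 = 28.
sd(W) = |a|·sd(M) = |-4.09|·28 = 114.52.
E[W] = a·E[M] + b = (-4.09)·30.6 + 18.1 = -107.054.

Var[W] = 13114.8304, sd(W) = 114.52, E[W] = -107.054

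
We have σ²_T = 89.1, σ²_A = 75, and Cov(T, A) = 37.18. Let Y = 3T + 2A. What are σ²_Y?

σ²_Y = 1548.06

σ²_Y = a²·σ²_T + b²·σ²_A + 2ab·Cov(T, A) with a = 3, b = 2.
= 3²·89.1 + 2²·75 + 2·3·2·37.18
= 801.9 + 300 + 446.16 = 1548.06.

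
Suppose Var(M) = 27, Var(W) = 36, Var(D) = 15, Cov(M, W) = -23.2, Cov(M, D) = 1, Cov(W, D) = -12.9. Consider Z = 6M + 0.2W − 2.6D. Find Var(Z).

Var(Z) = 1001.376

Var(Z) = a²·Var(M) + b²·Var(W) + c²·Var(D) + 2ab·Cov(M, W) + 2ac·Cov(M, D) + 2bc·Cov(W, D), with a = 6, b = 0.2, c = -2.6.
= 972 + 1.44 + 101.4 + (-55.68) + (-31.2) + 13.416
= 1001.376.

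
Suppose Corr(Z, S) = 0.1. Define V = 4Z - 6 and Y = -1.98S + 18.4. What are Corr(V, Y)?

Linear rescalings preserve |correlation|; the slopes 4 and -1.98 have opposite signs, so the correlation flips sign: Corr(V, Y) = −Corr(Z, S) = -0.1.

Corr(V, Y) = -0.1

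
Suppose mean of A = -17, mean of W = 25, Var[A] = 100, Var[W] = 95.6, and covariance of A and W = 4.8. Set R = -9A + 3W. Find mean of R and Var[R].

mean of R = (-9)·mean of A + 3·mean of W = (-9)·(-17) + 3·25 = 228.
Var[R] = a²·Var[A] + b²·Var[W] + 2ab·covariance of A and W with a = -9, b = 3.
= (-9)²·100 + 3²·95.6 + 2·(-9)·3·4.8
= 8100 + 860.4 + (-259.2) = 8701.2.

mean of R = 228, Var[R] = 8701.2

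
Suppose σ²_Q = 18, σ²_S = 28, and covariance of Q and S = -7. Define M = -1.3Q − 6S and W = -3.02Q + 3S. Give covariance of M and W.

By bilinearity, covariance of M and W = ac·σ²_Q + bd·σ²_S + (ad+bc)·covariance of Q and S, with a=-1.3, b=-6, c=-3.02, d=3.
ac·σ²_Q = (-1.3)·(-3.02)·18 = 70.668
bd·σ²_S = (-6)·3·28 = -504
(ad+bc)·covariance of Q and S = (14.22)·(-7) = -99.54
covariance of M and W = 70.668 + (-504) + (-99.54) = -532.872.

covariance of M and W = -532.872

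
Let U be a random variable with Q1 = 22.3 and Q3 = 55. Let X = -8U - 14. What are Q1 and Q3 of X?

a = -8 < 0 reverses order: Q1(X) comes from Q3(U), Q3(X) from Q1(U).
Q1(X) = (-8)·55 + (-14) = -454; Q3(X) = (-8)·22.3 + (-14) = -192.4.

Q1(X) = -454, Q3(X) = -192.4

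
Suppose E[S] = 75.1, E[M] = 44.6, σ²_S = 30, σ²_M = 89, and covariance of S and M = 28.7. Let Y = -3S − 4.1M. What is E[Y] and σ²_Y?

E[Y] = -408.16, σ²_Y = 2472.11

E[Y] = (-3)·E[S] + (-4.1)·E[M] = (-3)·75.1 + (-4.1)·44.6 = -408.16.
σ²_Y = a²·σ²_S + b²·σ²_M + 2ab·covariance of S and M with a = -3, b = -4.1.
= (-3)²·30 + (-4.1)²·89 + 2·(-3)·(-4.1)·28.7
= 270 + 1496.09 + 706.02 = 2472.11.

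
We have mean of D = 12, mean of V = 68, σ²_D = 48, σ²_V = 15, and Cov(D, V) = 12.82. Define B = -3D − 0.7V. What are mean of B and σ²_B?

mean of B = -83.6, σ²_B = 493.194

mean of B = (-3)·mean of D + (-0.7)·mean of V = (-3)·12 + (-0.7)·68 = -83.6.
σ²_B = a²·σ²_D + b²·σ²_V + 2ab·Cov(D, V) with a = -3, b = -0.7.
= (-3)²·48 + (-0.7)²·15 + 2·(-3)·(-0.7)·12.82
= 432 + 7.35 + 53.844 = 493.194.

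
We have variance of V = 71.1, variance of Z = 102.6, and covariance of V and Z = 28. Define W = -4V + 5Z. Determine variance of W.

variance of W = a²·variance of V + b²·variance of Z + 2ab·covariance of V and Z with a = -4, b = 5.
= (-4)²·71.1 + 5²·102.6 + 2·(-4)·5·28
= 1137.6 + 2565 + (-1120) = 2582.6.

variance of W = 2582.6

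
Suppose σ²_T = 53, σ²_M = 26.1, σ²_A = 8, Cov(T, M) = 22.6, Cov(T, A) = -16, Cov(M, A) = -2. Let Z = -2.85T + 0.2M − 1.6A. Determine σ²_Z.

σ²_Z = 281.6125

σ²_Z = a²·σ²_T + b²·σ²_M + c²·σ²_A + 2ab·Cov(T, M) + 2ac·Cov(T, A) + 2bc·Cov(M, A), with a = -2.85, b = 0.2, c = -1.6.
= 430.4925 + 1.044 + 20.48 + (-25.764) + (-145.92) + 1.28
= 281.6125.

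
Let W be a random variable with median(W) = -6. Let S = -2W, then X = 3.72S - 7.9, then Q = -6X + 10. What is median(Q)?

median(S) = (-2)·(-6) = 12.
median(X) = 3.72·12 + (-7.9) = 36.74.
median(Q) = (-6)·36.74 + 10 = -210.44.

median(Q) = -210.44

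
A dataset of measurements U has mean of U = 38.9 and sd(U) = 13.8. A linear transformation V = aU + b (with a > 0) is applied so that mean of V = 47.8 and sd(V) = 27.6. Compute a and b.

sd(V) = a·sd(U) (a > 0), so a = 27.6/13.8 = 2.
mean of V = a·mean of U + b, so b = 47.8 − 2·38.9 = -30.

a = 2, b = -30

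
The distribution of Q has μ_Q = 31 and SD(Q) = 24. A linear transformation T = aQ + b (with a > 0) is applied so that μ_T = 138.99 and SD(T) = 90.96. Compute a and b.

a = 3.79, b = 21.5

SD(T) = a·SD(Q) (a > 0), so a = 90.96/24 = 3.79.
μ_T = a·μ_Q + b, so b = 138.99 − 3.79·31 = 21.5.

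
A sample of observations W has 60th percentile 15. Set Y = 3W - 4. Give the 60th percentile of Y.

60th percentile of Y = 41

Since a = 3 > 0 the transformation is increasing, so the 60th percentile of Y = a·(P_{60} of W) + b = 3·15 + (-4) = 41.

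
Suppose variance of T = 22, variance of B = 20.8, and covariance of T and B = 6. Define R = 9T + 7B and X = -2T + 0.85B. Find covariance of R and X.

By bilinearity, covariance of R and X = ac·variance of T + bd·variance of B + (ad+bc)·covariance of T and B, with a=9, b=7, c=-2, d=0.85.
ac·variance of T = 9·(-2)·22 = -396
bd·variance of B = 7·0.85·20.8 = 123.76
(ad+bc)·covariance of T and B = (-6.35)·6 = -38.1
covariance of R and X = -396 + 123.76 + (-38.1) = -310.34.

covariance of R and X = -310.34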